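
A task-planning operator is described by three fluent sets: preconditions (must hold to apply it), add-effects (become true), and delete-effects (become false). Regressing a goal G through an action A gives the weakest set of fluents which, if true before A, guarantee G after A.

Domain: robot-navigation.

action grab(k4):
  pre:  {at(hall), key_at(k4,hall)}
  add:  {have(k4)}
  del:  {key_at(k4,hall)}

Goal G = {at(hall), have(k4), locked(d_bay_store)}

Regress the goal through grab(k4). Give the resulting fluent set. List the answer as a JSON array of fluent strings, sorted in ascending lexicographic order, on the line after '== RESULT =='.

Compute (G \ add) ∪ pre:
  G ∩ del = {}  (empty — regression defined)
  G \ add = {at(hall), have(k4), locked(d_bay_store)} \ {have(k4)} = {at(hall), locked(d_bay_store)}
  ∪ pre   = {at(hall), locked(d_bay_store)} ∪ {at(hall), key_at(k4,hall)}
          = {at(hall), key_at(k4,hall), locked(d_bay_store)}

== RESULT ==
["at(hall)", "key_at(k4,hall)", "locked(d_bay_store)"]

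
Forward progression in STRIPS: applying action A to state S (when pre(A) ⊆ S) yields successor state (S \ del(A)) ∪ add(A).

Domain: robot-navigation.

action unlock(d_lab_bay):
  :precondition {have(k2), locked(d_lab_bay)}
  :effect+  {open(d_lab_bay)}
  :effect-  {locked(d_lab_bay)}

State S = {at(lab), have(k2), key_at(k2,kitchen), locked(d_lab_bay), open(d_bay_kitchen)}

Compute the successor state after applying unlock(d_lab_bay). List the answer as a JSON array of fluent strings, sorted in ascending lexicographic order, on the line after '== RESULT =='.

Progress:
  pre ⊆ S: {have(k2), locked(d_lab_bay)} ⊆ S  — applicable
  S \ del = {at(lab), have(k2), key_at(k2,kitchen), open(d_bay_kitchen)}
  ∪ add   = {at(lab), have(k2), key_at(k2,kitchen), open(d_bay_kitchen), open(d_lab_bay)}

== RESULT ==
["at(lab)", "have(k2)", "key_at(k2,kitchen)", "open(d_bay_kitchen)", "open(d_lab_bay)"]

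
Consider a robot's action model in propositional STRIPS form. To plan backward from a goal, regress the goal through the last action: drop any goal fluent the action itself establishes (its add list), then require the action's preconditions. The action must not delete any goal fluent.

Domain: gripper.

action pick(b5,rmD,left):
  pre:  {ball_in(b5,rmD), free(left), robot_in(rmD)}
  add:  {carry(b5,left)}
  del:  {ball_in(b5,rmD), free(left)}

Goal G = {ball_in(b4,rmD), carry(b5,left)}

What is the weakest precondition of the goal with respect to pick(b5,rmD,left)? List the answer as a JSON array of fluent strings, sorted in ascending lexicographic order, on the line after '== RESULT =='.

Regress:
  G ∩ del = {}  (empty — regression defined)
  G \ add = {ball_in(b4,rmD), carry(b5,left)} \ {carry(b5,left)} = {ball_in(b4,rmD)}
  ∪ pre   = {ball_in(b4,rmD)} ∪ {ball_in(b5,rmD), free(left), robot_in(rmD)}
          = {ball_in(b4,rmD), ball_in(b5,rmD), free(left), robot_in(rmD)}

== RESULT ==
["ball_in(b4,rmD)", "ball_in(b5,rmD)", "free(left)", "robot_in(rmD)"]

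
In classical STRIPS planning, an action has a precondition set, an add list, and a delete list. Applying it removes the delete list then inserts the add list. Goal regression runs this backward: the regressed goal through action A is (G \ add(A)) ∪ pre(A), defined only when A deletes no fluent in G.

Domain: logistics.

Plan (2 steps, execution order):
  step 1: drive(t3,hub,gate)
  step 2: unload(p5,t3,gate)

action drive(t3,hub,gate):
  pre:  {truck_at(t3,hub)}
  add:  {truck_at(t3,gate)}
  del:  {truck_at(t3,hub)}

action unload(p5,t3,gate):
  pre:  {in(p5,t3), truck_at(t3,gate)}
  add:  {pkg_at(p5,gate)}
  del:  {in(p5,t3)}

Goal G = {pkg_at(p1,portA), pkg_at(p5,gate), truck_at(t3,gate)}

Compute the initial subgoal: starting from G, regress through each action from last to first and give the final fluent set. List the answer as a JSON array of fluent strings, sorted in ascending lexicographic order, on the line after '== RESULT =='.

Regress step by step:
  through step 2 (unload(p5,t3,gate)): drop {pkg_at(p5,gate)}, keep {pkg_at(p1,portA), truck_at(t3,gate)}, require {in(p5,t3), truck_at(t3,gate)}
    → {in(p5,t3), pkg_at(p1,portA), truck_at(t3,gate)}
  through step 1 (drive(t3,hub,gate)): drop {truck_at(t3,gate)}, keep {in(p5,t3), pkg_at(p1,portA)}, require {truck_at(t3,hub)}
    → {in(p5,t3), pkg_at(p1,portA), truck_at(t3,hub)}

== RESULT ==
["in(p5,t3)", "pkg_at(p1,portA)", "truck_at(t3,hub)"]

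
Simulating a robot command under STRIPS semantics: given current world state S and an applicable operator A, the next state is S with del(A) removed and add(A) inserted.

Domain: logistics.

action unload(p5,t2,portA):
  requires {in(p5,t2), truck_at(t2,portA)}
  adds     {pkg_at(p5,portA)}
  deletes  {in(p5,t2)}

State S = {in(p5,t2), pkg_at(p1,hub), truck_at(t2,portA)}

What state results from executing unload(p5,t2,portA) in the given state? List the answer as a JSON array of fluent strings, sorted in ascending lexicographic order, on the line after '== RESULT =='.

Compute (S \ del) ∪ add:
  pre ⊆ S: {in(p5,t2), truck_at(t2,portA)} ⊆ S  — applicable
  S \ del = {pkg_at(p1,hub), truck_at(t2,portA)}
  ∪ add   = {pkg_at(p1,hub), pkg_at(p5,portA), truck_at(t2,portA)}

== RESULT ==
["pkg_at(p1,hub)", "pkg_at(p5,portA)", "truck_at(t2,portA)"]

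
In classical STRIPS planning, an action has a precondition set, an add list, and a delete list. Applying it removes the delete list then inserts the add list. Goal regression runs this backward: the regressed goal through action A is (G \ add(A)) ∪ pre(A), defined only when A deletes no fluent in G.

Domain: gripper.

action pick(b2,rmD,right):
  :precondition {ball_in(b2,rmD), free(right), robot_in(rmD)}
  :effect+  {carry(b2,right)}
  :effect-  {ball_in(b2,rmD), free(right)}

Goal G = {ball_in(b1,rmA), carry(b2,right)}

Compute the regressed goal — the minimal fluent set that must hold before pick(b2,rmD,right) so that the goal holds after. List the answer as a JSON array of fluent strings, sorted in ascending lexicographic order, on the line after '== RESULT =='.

Compute (G \ add) ∪ pre:
  G ∩ del = {}  (empty — regression defined)
  G \ add = {ball_in(b1,rmA), carry(b2,right)} \ {carry(b2,right)} = {ball_in(b1,rmA)}
  ∪ pre   = {ball_in(b1,rmA)} ∪ {ball_in(b2,rmD), free(right), robot_in(rmD)}
          = {ball_in(b1,rmA), ball_in(b2,rmD), free(right), robot_in(rmD)}

== RESULT ==
["ball_in(b1,rmA)", "ball_in(b2,rmD)", "free(right)", "robot_in(rmD)"]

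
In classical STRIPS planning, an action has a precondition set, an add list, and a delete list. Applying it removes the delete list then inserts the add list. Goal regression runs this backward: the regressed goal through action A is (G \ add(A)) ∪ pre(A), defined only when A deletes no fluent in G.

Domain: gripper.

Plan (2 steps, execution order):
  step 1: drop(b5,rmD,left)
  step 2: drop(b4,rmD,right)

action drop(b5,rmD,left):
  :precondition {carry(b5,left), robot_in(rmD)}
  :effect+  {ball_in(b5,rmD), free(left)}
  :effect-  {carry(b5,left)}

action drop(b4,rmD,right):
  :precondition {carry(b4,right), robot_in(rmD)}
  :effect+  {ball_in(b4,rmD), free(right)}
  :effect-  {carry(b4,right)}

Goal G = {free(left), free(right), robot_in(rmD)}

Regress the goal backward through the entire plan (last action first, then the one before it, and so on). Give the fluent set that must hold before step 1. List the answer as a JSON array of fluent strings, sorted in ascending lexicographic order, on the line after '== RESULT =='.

Work backward from the goal:
  through step 2 (drop(b4,rmD,right)): drop {free(right)}, keep {free(left), robot_in(rmD)}, require {carry(b4,right), robot_in(rmD)}
    → {carry(b4,right), free(left), robot_in(rmD)}
  through step 1 (drop(b5,rmD,left)): drop {free(left)}, keep {carry(b4,right), robot_in(rmD)}, require {carry(b5,left), robot_in(rmD)}
    → {carry(b4,right), carry(b5,left), robot_in(rmD)}

== RESULT ==
["carry(b4,right)", "carry(b5,left)", "robot_in(rmD)"]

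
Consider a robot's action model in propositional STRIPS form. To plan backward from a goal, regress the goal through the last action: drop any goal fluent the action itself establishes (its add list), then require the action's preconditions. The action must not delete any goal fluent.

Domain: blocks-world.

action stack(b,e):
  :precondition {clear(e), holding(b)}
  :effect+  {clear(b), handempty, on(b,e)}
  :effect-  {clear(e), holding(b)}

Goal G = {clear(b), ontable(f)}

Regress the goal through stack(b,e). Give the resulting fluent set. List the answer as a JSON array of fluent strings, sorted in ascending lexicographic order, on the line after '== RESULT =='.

Regress:
  G ∩ del = {}  (empty — regression defined)
  G \ add = {clear(b), ontable(f)} \ {clear(b), handempty, on(b,e)} = {ontable(f)}
  ∪ pre   = {ontable(f)} ∪ {clear(e), holding(b)}
          = {clear(e), holding(b), ontable(f)}

== RESULT ==
["clear(e)", "holding(b)", "ontable(f)"]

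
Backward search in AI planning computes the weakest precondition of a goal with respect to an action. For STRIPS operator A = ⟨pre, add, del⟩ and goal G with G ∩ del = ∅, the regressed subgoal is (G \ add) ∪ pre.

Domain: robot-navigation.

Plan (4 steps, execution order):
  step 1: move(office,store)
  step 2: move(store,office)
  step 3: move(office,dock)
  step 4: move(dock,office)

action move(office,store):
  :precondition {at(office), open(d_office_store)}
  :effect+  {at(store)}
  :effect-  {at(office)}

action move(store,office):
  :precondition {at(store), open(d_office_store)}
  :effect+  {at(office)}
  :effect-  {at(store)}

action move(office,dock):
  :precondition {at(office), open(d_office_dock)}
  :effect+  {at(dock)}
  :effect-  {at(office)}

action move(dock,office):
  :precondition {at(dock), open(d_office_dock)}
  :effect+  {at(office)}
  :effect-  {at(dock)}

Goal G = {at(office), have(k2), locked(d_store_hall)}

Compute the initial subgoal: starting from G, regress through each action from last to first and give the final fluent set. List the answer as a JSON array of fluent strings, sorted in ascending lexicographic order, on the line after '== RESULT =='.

Regress step by step:
  through step 4 (move(dock,office)): drop {at(office)}, keep {have(k2), locked(d_store_hall)}, require {at(dock), open(d_office_dock)}
    → {at(dock), have(k2), locked(d_store_hall), open(d_office_dock)}
  through step 3 (move(office,dock)): drop {at(dock)}, keep {have(k2), locked(d_store_hall), open(d_office_dock)}, require {at(office), open(d_office_dock)}
    → {at(office), have(k2), locked(d_store_hall), open(d_office_dock)}
  through step 2 (move(store,office)): drop {at(office)}, keep {have(k2), locked(d_store_hall), open(d_office_dock)}, require {at(store), open(d_office_store)}
    → {at(store), have(k2), locked(d_store_hall), open(d_office_dock), open(d_office_store)}
  through step 1 (move(office,store)): drop {at(store)}, keep {have(k2), locked(d_store_hall), open(d_office_dock), open(d_office_store)}, require {at(office), open(d_office_store)}
    → {at(office), have(k2), locked(d_store_hall), open(d_office_dock), open(d_office_store)}

== RESULT ==
["at(office)", "have(k2)", "locked(d_store_hall)", "open(d_office_dock)", "open(d_office_store)"]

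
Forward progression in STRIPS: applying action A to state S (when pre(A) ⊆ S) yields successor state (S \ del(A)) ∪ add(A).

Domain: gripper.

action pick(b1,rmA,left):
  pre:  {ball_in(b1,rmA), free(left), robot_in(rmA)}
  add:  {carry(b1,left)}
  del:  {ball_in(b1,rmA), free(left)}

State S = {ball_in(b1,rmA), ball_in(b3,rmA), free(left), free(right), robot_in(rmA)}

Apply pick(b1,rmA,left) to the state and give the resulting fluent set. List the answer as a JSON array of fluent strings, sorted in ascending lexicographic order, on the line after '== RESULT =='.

Compute (S \ del) ∪ add:
  pre ⊆ S: {ball_in(b1,rmA), free(left), robot_in(rmA)} ⊆ S  — applicable
  S \ del = {ball_in(b3,rmA), free(right), robot_in(rmA)}
  ∪ add   = {ball_in(b3,rmA), carry(b1,left), free(right), robot_in(rmA)}

== RESULT ==
["ball_in(b3,rmA)", "carry(b1,left)", "free(right)", "robot_in(rmA)"]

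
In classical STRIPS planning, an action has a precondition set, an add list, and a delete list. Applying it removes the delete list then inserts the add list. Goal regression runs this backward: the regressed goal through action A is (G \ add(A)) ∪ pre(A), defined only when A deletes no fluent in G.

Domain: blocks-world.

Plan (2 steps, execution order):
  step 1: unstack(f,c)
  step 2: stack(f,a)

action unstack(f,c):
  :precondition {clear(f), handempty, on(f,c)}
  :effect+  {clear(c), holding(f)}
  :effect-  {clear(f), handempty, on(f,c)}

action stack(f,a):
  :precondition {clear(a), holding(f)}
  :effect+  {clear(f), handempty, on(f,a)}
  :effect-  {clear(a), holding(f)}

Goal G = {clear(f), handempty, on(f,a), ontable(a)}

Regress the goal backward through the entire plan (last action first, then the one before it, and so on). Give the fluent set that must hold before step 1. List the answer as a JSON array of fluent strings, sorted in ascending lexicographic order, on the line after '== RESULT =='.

Regress step by step:
  through step 2 (stack(f,a)): drop {clear(f), handempty, on(f,a)}, keep {ontable(a)}, require {clear(a), holding(f)}
    → {clear(a), holding(f), ontable(a)}
  through step 1 (unstack(f,c)): drop {holding(f)}, keep {clear(a), ontable(a)}, require {clear(f), handempty, on(f,c)}
    → {clear(a), clear(f), handempty, on(f,c), ontable(a)}

== RESULT ==
["clear(a)", "clear(f)", "handempty", "on(f,c)", "ontable(a)"]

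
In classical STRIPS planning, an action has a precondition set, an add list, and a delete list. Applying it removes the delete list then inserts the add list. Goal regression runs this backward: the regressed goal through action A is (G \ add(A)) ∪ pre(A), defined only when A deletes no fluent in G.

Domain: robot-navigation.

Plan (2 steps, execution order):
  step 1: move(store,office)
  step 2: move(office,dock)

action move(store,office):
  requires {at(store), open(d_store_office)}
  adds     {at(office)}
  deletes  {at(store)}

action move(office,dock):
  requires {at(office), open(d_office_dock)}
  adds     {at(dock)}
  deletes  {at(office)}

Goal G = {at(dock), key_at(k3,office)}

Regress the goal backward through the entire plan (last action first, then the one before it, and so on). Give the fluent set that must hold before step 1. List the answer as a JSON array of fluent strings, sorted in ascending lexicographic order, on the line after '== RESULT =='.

Work backward from the goal:
  through step 2 (move(office,dock)): drop {at(dock)}, keep {key_at(k3,office)}, require {at(office), open(d_office_dock)}
    → {at(office), key_at(k3,office), open(d_office_dock)}
  through step 1 (move(store,office)): drop {at(office)}, keep {key_at(k3,office), open(d_office_dock)}, require {at(store), open(d_store_office)}
    → {at(store), key_at(k3,office), open(d_office_dock), open(d_store_office)}

== RESULT ==
["at(store)", "key_at(k3,office)", "open(d_office_dock)", "open(d_store_office)"]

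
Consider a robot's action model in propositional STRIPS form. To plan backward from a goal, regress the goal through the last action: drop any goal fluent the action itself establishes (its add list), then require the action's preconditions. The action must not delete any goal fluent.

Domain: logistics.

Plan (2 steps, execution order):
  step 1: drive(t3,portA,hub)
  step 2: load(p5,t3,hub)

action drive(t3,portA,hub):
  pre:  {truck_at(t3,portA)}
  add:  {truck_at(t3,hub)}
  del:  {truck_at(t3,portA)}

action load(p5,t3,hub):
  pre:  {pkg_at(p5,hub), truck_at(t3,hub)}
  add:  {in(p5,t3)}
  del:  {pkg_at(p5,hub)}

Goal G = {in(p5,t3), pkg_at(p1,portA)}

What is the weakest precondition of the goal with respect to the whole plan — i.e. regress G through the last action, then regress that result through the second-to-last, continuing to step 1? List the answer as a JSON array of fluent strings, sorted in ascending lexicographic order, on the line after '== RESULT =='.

Work backward from the goal:
  through step 2 (load(p5,t3,hub)): drop {in(p5,t3)}, keep {pkg_at(p1,portA)}, require {pkg_at(p5,hub), truck_at(t3,hub)}
    → {pkg_at(p1,portA), pkg_at(p5,hub), truck_at(t3,hub)}
  through step 1 (drive(t3,portA,hub)): drop {truck_at(t3,hub)}, keep {pkg_at(p1,portA), pkg_at(p5,hub)}, require {truck_at(t3,portA)}
    → {pkg_at(p1,portA), pkg_at(p5,hub), truck_at(t3,portA)}

== RESULT ==
["pkg_at(p1,portA)", "pkg_at(p5,hub)", "truck_at(t3,portA)"]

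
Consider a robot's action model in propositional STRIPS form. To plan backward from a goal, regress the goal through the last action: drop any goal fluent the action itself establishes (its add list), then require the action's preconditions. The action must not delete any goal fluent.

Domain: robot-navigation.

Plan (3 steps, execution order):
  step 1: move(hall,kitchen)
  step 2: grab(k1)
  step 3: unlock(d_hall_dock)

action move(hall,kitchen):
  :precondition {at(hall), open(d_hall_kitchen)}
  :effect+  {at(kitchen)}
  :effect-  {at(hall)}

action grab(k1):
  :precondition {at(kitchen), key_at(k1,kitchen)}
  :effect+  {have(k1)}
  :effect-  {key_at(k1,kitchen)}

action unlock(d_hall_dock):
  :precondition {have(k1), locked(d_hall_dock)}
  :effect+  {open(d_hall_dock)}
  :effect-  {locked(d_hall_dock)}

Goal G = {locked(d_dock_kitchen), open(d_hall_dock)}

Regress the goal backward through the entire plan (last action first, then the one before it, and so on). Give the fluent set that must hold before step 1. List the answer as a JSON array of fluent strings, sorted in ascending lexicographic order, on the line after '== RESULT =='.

Work backward from the goal:
  through step 3 (unlock(d_hall_dock)): drop {open(d_hall_dock)}, keep {locked(d_dock_kitchen)}, require {have(k1), locked(d_hall_dock)}
    → {have(k1), locked(d_dock_kitchen), locked(d_hall_dock)}
  through step 2 (grab(k1)): drop {have(k1)}, keep {locked(d_dock_kitchen), locked(d_hall_dock)}, require {at(kitchen), key_at(k1,kitchen)}
    → {at(kitchen), key_at(k1,kitchen), locked(d_dock_kitchen), locked(d_hall_dock)}
  through step 1 (move(hall,kitchen)): drop {at(kitchen)}, keep {key_at(k1,kitchen), locked(d_dock_kitchen), locked(d_hall_dock)}, require {at(hall), open(d_hall_kitchen)}
    → {at(hall), key_at(k1,kitchen), locked(d_dock_kitchen), locked(d_hall_dock), open(d_hall_kitchen)}

== RESULT ==
["at(hall)", "key_at(k1,kitchen)", "locked(d_dock_kitchen)", "locked(d_hall_dock)", "open(d_hall_kitchen)"]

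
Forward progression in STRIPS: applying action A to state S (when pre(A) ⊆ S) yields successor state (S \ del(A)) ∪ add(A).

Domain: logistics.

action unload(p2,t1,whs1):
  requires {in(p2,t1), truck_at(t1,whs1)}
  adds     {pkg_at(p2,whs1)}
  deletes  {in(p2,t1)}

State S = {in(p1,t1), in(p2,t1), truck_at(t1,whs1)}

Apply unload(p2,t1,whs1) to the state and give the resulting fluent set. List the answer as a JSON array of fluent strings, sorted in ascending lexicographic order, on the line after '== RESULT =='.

Progress:
  pre ⊆ S: {in(p2,t1), truck_at(t1,whs1)} ⊆ S  — applicable
  S \ del = {in(p1,t1), truck_at(t1,whs1)}
  ∪ add   = {in(p1,t1), pkg_at(p2,whs1), truck_at(t1,whs1)}

== RESULT ==
["in(p1,t1)", "pkg_at(p2,whs1)", "truck_at(t1,whs1)"]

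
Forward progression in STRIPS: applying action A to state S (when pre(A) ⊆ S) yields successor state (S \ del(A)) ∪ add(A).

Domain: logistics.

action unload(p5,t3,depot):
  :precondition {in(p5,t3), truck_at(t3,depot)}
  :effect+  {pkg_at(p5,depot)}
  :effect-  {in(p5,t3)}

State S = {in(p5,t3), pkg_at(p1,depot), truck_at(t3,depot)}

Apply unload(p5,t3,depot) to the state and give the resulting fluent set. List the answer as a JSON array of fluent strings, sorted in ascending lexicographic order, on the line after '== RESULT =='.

Progress:
  pre ⊆ S: {in(p5,t3), truck_at(t3,depot)} ⊆ S  — applicable
  S \ del = {pkg_at(p1,depot), truck_at(t3,depot)}
  ∪ add   = {pkg_at(p1,depot), pkg_at(p5,depot), truck_at(t3,depot)}

== RESULT ==
["pkg_at(p1,depot)", "pkg_at(p5,depot)", "truck_at(t3,depot)"]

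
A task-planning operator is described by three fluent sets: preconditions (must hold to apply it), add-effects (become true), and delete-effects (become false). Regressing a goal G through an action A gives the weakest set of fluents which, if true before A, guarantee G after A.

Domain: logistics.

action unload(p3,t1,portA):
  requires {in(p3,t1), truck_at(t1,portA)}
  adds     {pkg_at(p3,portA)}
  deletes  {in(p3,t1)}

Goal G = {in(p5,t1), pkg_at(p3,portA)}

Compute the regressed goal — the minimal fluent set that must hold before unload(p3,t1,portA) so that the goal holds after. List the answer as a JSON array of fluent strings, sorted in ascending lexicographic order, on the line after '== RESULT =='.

Compute (G \ add) ∪ pre:
  G ∩ del = {}  (empty — regression defined)
  G \ add = {in(p5,t1), pkg_at(p3,portA)} \ {pkg_at(p3,portA)} = {in(p5,t1)}
  ∪ pre   = {in(p5,t1)} ∪ {in(p3,t1), truck_at(t1,portA)}
          = {in(p3,t1), in(p5,t1), truck_at(t1,portA)}

== RESULT ==
["in(p3,t1)", "in(p5,t1)", "truck_at(t1,portA)"]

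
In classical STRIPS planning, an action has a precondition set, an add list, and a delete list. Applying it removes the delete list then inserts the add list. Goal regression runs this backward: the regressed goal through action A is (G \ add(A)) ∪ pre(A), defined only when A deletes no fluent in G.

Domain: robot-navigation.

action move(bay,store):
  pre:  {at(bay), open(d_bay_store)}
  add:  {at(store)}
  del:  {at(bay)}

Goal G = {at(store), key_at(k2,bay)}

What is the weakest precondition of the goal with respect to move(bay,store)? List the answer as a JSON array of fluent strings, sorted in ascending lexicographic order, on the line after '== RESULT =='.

Regress:
  G ∩ del = {}  (empty — regression defined)
  G \ add = {at(store), key_at(k2,bay)} \ {at(store)} = {key_at(k2,bay)}
  ∪ pre   = {key_at(k2,bay)} ∪ {at(bay), open(d_bay_store)}
          = {at(bay), key_at(k2,bay), open(d_bay_store)}

== RESULT ==
["at(bay)", "key_at(k2,bay)", "open(d_bay_store)"]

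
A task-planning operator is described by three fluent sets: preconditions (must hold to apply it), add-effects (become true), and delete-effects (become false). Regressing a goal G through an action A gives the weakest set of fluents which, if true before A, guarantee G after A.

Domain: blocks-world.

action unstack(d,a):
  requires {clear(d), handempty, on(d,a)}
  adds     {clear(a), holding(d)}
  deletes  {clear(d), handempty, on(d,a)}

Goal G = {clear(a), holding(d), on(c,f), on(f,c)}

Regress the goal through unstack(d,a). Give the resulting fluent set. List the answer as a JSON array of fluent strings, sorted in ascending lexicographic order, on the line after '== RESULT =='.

Regress:
  G ∩ del = {}  (empty — regression defined)
  G \ add = {clear(a), holding(d), on(c,f), on(f,c)} \ {clear(a), holding(d)} = {on(c,f), on(f,c)}
  ∪ pre   = {on(c,f), on(f,c)} ∪ {clear(d), handempty, on(d,a)}
          = {clear(d), handempty, on(c,f), on(d,a), on(f,c)}

== RESULT ==
["clear(d)", "handempty", "on(c,f)", "on(d,a)", "on(f,c)"]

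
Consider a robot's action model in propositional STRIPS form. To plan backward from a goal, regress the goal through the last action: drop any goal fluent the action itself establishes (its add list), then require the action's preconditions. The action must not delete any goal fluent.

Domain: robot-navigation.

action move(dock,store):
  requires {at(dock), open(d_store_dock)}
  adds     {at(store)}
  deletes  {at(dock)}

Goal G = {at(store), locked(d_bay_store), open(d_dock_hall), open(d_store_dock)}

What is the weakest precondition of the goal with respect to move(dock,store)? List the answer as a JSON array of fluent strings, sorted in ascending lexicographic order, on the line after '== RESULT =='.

Compute (G \ add) ∪ pre:
  G ∩ del = {}  (empty — regression defined)
  G \ add = {at(store), locked(d_bay_store), open(d_dock_hall), open(d_store_dock)} \ {at(store)} = {locked(d_bay_store), open(d_dock_hall), open(d_store_dock)}
  ∪ pre   = {locked(d_bay_store), open(d_dock_hall), open(d_store_dock)} ∪ {at(dock), open(d_store_dock)}
          = {at(dock), locked(d_bay_store), open(d_dock_hall), open(d_store_dock)}

== RESULT ==
["at(dock)", "locked(d_bay_store)", "open(d_dock_hall)", "open(d_store_dock)"]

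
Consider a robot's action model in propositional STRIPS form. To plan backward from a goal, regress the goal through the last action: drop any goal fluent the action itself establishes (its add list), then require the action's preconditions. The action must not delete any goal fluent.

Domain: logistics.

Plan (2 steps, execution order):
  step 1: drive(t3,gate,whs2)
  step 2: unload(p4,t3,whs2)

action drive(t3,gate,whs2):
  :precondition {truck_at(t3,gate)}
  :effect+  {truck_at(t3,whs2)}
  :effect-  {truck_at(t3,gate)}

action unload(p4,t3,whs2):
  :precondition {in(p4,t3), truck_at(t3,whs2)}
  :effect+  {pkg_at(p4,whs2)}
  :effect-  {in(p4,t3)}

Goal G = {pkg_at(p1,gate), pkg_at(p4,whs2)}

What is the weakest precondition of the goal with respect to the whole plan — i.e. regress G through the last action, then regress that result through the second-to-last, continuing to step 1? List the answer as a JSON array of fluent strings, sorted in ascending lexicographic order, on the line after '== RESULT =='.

Regress step by step:
  through step 2 (unload(p4,t3,whs2)): drop {pkg_at(p4,whs2)}, keep {pkg_at(p1,gate)}, require {in(p4,t3), truck_at(t3,whs2)}
    → {in(p4,t3), pkg_at(p1,gate), truck_at(t3,whs2)}
  through step 1 (drive(t3,gate,whs2)): drop {truck_at(t3,whs2)}, keep {in(p4,t3), pkg_at(p1,gate)}, require {truck_at(t3,gate)}
    → {in(p4,t3), pkg_at(p1,gate), truck_at(t3,gate)}

== RESULT ==
["in(p4,t3)", "pkg_at(p1,gate)", "truck_at(t3,gate)"]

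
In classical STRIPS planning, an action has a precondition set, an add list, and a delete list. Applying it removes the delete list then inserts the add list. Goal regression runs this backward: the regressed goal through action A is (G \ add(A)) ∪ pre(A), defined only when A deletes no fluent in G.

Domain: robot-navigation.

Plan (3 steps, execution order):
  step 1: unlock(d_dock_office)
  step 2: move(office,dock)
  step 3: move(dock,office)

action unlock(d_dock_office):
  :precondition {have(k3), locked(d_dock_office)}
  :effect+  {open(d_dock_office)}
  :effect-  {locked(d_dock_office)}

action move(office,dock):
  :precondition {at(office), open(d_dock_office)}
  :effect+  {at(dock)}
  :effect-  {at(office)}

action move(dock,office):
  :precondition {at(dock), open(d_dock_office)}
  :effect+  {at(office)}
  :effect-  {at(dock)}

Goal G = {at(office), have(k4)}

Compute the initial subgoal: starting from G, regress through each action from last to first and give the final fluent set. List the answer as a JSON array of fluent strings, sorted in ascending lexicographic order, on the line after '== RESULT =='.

Regress step by step:
  through step 3 (move(dock,office)): drop {at(office)}, keep {have(k4)}, require {at(dock), open(d_dock_office)}
    → {at(dock), have(k4), open(d_dock_office)}
  through step 2 (move(office,dock)): drop {at(dock)}, keep {have(k4), open(d_dock_office)}, require {at(office), open(d_dock_office)}
    → {at(office), have(k4), open(d_dock_office)}
  through step 1 (unlock(d_dock_office)): drop {open(d_dock_office)}, keep {at(office), have(k4)}, require {have(k3), locked(d_dock_office)}
    → {at(office), have(k3), have(k4), locked(d_dock_office)}

== RESULT ==
["at(office)", "have(k3)", "have(k4)", "locked(d_dock_office)"]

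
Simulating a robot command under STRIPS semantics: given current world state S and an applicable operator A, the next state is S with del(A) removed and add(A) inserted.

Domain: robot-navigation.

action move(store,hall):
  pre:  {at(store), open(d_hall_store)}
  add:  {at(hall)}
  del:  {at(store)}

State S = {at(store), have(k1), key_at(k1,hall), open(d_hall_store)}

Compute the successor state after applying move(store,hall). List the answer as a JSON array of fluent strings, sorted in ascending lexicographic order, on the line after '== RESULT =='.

Progress:
  pre ⊆ S: {at(store), open(d_hall_store)} ⊆ S  — applicable
  S \ del = {have(k1), key_at(k1,hall), open(d_hall_store)}
  ∪ add   = {at(hall), have(k1), key_at(k1,hall), open(d_hall_store)}

== RESULT ==
["at(hall)", "have(k1)", "key_at(k1,hall)", "open(d_hall_store)"]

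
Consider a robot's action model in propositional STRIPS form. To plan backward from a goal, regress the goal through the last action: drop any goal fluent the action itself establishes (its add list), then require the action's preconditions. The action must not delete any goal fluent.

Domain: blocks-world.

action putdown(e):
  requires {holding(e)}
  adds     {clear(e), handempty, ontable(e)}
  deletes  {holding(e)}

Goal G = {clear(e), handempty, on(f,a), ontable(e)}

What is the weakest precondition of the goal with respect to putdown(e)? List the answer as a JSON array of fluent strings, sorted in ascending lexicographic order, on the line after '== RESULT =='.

Compute (G \ add) ∪ pre:
  G ∩ del = {}  (empty — regression defined)
  G \ add = {clear(e), handempty, on(f,a), ontable(e)} \ {clear(e), handempty, ontable(e)} = {on(f,a)}
  ∪ pre   = {on(f,a)} ∪ {holding(e)}
          = {holding(e), on(f,a)}

== RESULT ==
["holding(e)", "on(f,a)"]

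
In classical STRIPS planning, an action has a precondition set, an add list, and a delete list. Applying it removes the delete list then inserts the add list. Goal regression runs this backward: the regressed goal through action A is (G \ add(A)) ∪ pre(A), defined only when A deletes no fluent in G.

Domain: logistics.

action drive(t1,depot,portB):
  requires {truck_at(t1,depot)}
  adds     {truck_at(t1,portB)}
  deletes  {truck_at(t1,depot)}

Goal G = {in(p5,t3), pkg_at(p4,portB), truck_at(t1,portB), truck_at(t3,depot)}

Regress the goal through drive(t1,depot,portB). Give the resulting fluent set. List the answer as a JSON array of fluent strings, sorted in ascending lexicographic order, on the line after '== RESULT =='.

Regress:
  G ∩ del = {}  (empty — regression defined)
  G \ add = {in(p5,t3), pkg_at(p4,portB), truck_at(t1,portB), truck_at(t3,depot)} \ {truck_at(t1,portB)} = {in(p5,t3), pkg_at(p4,portB), truck_at(t3,depot)}
  ∪ pre   = {in(p5,t3), pkg_at(p4,portB), truck_at(t3,depot)} ∪ {truck_at(t1,depot)}
          = {in(p5,t3), pkg_at(p4,portB), truck_at(t1,depot), truck_at(t3,depot)}

== RESULT ==
["in(p5,t3)", "pkg_at(p4,portB)", "truck_at(t1,depot)", "truck_at(t3,depot)"]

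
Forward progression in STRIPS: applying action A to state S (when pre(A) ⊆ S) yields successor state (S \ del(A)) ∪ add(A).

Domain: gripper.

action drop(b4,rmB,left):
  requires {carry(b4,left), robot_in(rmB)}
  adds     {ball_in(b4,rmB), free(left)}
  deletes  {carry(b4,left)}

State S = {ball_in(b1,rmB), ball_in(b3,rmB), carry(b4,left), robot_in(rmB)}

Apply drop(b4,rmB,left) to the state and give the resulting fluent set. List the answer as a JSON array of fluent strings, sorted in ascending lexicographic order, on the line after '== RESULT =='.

Compute (S \ del) ∪ add:
  pre ⊆ S: {carry(b4,left), robot_in(rmB)} ⊆ S  — applicable
  S \ del = {ball_in(b1,rmB), ball_in(b3,rmB), robot_in(rmB)}
  ∪ add   = {ball_in(b1,rmB), ball_in(b3,rmB), ball_in(b4,rmB), free(left), robot_in(rmB)}

== RESULT ==
["ball_in(b1,rmB)", "ball_in(b3,rmB)", "ball_in(b4,rmB)", "free(left)", "robot_in(rmB)"]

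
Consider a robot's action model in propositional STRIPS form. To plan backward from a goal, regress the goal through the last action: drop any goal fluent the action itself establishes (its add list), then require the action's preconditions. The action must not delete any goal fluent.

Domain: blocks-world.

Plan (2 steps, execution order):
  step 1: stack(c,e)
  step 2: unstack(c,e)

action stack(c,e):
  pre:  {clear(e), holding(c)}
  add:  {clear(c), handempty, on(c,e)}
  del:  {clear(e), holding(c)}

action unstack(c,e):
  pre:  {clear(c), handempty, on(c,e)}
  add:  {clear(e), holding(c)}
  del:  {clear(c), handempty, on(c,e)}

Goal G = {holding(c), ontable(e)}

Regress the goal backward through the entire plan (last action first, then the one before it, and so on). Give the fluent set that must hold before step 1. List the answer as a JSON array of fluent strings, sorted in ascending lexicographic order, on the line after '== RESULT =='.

Regress step by step:
  through step 2 (unstack(c,e)): drop {holding(c)}, keep {ontable(e)}, require {clear(c), handempty, on(c,e)}
    → {clear(c), handempty, on(c,e), ontable(e)}
  through step 1 (stack(c,e)): drop {clear(c), handempty, on(c,e)}, keep {ontable(e)}, require {clear(e), holding(c)}
    → {clear(e), holding(c), ontable(e)}

== RESULT ==
["clear(e)", "holding(c)", "ontable(e)"]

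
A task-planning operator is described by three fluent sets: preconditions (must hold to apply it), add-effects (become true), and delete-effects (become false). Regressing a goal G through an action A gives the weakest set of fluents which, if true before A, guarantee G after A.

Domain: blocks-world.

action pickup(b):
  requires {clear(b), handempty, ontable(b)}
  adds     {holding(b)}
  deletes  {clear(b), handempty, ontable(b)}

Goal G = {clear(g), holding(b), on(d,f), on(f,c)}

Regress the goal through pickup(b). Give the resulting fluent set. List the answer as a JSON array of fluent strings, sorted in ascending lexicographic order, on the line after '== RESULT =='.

Regress:
  G ∩ del = {}  (empty — regression defined)
  G \ add = {clear(g), holding(b), on(d,f), on(f,c)} \ {holding(b)} = {clear(g), on(d,f), on(f,c)}
  ∪ pre   = {clear(g), on(d,f), on(f,c)} ∪ {clear(b), handempty, ontable(b)}
          = {clear(b), clear(g), handempty, on(d,f), on(f,c), ontable(b)}

== RESULT ==
["clear(b)", "clear(g)", "handempty", "on(d,f)", "on(f,c)", "ontable(b)"]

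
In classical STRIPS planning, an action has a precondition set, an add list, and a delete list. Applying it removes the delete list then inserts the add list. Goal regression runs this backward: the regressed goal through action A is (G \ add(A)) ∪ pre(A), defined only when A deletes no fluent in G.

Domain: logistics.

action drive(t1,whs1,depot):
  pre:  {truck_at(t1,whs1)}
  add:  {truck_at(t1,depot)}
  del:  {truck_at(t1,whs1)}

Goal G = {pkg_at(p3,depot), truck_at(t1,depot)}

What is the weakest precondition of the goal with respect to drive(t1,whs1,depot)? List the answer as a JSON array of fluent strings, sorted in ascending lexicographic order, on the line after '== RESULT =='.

Regress:
  G ∩ del = {}  (empty — regression defined)
  G \ add = {pkg_at(p3,depot), truck_at(t1,depot)} \ {truck_at(t1,depot)} = {pkg_at(p3,depot)}
  ∪ pre   = {pkg_at(p3,depot)} ∪ {truck_at(t1,whs1)}
          = {pkg_at(p3,depot), truck_at(t1,whs1)}

== RESULT ==
["pkg_at(p3,depot)", "truck_at(t1,whs1)"]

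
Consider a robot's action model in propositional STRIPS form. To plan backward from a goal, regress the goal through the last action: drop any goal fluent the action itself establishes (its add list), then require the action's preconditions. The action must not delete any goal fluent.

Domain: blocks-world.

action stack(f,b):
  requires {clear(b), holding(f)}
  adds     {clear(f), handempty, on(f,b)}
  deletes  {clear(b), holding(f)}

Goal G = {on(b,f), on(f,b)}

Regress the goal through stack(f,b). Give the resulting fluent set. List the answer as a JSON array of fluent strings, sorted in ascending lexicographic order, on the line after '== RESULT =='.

Compute (G \ add) ∪ pre:
  G ∩ del = {}  (empty — regression defined)
  G \ add = {on(b,f), on(f,b)} \ {clear(f), handempty, on(f,b)} = {on(b,f)}
  ∪ pre   = {on(b,f)} ∪ {clear(b), holding(f)}
          = {clear(b), holding(f), on(b,f)}

== RESULT ==
["clear(b)", "holding(f)", "on(b,f)"]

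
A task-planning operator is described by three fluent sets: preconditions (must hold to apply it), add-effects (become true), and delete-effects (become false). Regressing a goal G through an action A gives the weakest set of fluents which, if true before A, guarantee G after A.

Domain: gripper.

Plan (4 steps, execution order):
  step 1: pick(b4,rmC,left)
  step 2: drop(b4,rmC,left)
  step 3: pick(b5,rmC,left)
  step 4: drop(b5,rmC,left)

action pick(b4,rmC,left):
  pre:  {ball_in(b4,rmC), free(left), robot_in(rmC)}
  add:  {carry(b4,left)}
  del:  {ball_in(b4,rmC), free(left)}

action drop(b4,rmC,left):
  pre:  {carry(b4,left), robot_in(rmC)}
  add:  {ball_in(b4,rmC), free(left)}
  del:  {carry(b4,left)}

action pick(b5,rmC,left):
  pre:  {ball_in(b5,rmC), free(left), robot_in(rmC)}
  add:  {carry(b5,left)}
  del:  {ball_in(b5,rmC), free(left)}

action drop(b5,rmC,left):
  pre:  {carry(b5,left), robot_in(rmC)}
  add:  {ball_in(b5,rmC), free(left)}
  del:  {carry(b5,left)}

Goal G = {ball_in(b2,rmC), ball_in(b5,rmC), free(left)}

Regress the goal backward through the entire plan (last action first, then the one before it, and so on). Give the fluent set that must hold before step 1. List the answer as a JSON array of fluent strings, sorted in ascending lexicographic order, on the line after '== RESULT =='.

Regress step by step:
  through step 4 (drop(b5,rmC,left)): drop {ball_in(b5,rmC), free(left)}, keep {ball_in(b2,rmC)}, require {carry(b5,left), robot_in(rmC)}
    → {ball_in(b2,rmC), carry(b5,left), robot_in(rmC)}
  through step 3 (pick(b5,rmC,left)): drop {carry(b5,left)}, keep {ball_in(b2,rmC), robot_in(rmC)}, require {ball_in(b5,rmC), free(left), robot_in(rmC)}
    → {ball_in(b2,rmC), ball_in(b5,rmC), free(left), robot_in(rmC)}
  through step 2 (drop(b4,rmC,left)): drop {free(left)}, keep {ball_in(b2,rmC), ball_in(b5,rmC), robot_in(rmC)}, require {carry(b4,left), robot_in(rmC)}
    → {ball_in(b2,rmC), ball_in(b5,rmC), carry(b4,left), robot_in(rmC)}
  through step 1 (pick(b4,rmC,left)): drop {carry(b4,left)}, keep {ball_in(b2,rmC), ball_in(b5,rmC), robot_in(rmC)}, require {ball_in(b4,rmC), free(left), robot_in(rmC)}
    → {ball_in(b2,rmC), ball_in(b4,rmC), ball_in(b5,rmC), free(left), robot_in(rmC)}

== RESULT ==
["ball_in(b2,rmC)", "ball_in(b4,rmC)", "ball_in(b5,rmC)", "free(left)", "robot_in(rmC)"]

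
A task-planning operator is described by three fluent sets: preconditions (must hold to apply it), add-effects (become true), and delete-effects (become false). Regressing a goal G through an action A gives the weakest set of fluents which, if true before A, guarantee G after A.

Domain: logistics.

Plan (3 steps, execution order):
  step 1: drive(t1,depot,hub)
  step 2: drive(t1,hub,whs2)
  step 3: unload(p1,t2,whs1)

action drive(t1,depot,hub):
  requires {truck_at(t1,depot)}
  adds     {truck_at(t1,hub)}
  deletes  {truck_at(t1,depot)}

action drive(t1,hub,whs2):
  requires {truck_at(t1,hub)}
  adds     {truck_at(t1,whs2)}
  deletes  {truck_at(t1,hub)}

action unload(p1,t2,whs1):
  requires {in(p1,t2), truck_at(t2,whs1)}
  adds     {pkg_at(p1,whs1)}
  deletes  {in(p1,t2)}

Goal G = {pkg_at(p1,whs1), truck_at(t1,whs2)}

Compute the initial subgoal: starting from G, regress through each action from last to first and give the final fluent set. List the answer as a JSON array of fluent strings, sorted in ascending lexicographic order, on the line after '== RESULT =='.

Work backward from the goal:
  through step 3 (unload(p1,t2,whs1)): drop {pkg_at(p1,whs1)}, keep {truck_at(t1,whs2)}, require {in(p1,t2), truck_at(t2,whs1)}
    → {in(p1,t2), truck_at(t1,whs2), truck_at(t2,whs1)}
  through step 2 (drive(t1,hub,whs2)): drop {truck_at(t1,whs2)}, keep {in(p1,t2), truck_at(t2,whs1)}, require {truck_at(t1,hub)}
    → {in(p1,t2), truck_at(t1,hub), truck_at(t2,whs1)}
  through step 1 (drive(t1,depot,hub)): drop {truck_at(t1,hub)}, keep {in(p1,t2), truck_at(t2,whs1)}, require {truck_at(t1,depot)}
    → {in(p1,t2), truck_at(t1,depot), truck_at(t2,whs1)}

== RESULT ==
["in(p1,t2)", "truck_at(t1,depot)", "truck_at(t2,whs1)"]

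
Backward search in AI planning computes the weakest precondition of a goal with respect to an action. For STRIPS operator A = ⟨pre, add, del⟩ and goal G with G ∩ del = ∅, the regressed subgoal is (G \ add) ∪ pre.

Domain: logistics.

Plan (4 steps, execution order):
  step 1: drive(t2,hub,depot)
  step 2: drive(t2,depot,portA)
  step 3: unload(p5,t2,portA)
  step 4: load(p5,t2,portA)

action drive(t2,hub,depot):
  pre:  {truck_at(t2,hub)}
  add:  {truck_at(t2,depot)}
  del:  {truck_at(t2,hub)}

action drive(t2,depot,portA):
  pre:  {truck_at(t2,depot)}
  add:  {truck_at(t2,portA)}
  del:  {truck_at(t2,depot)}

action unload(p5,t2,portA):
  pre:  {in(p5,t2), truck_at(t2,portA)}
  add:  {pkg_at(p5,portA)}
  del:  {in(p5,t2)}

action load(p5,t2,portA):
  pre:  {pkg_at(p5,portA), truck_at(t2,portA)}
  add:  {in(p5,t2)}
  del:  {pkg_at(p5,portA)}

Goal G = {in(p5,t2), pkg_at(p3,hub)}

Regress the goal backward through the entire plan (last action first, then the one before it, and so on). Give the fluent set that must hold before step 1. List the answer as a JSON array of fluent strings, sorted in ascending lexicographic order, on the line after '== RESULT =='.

Regress step by step:
  through step 4 (load(p5,t2,portA)): drop {in(p5,t2)}, keep {pkg_at(p3,hub)}, require {pkg_at(p5,portA), truck_at(t2,portA)}
    → {pkg_at(p3,hub), pkg_at(p5,portA), truck_at(t2,portA)}
  through step 3 (unload(p5,t2,portA)): drop {pkg_at(p5,portA)}, keep {pkg_at(p3,hub), truck_at(t2,portA)}, require {in(p5,t2), truck_at(t2,portA)}
    → {in(p5,t2), pkg_at(p3,hub), truck_at(t2,portA)}
  through step 2 (drive(t2,depot,portA)): drop {truck_at(t2,portA)}, keep {in(p5,t2), pkg_at(p3,hub)}, require {truck_at(t2,depot)}
    → {in(p5,t2), pkg_at(p3,hub), truck_at(t2,depot)}
  through step 1 (drive(t2,hub,depot)): drop {truck_at(t2,depot)}, keep {in(p5,t2), pkg_at(p3,hub)}, require {truck_at(t2,hub)}
    → {in(p5,t2), pkg_at(p3,hub), truck_at(t2,hub)}

== RESULT ==
["in(p5,t2)", "pkg_at(p3,hub)", "truck_at(t2,hub)"]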